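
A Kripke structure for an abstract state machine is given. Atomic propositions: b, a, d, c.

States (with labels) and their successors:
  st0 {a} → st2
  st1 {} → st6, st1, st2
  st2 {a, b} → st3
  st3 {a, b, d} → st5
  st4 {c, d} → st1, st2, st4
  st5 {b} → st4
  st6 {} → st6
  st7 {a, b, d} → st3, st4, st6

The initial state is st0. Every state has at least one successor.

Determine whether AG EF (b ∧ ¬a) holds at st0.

No

States satisfying EF (b ∧ ¬a): {st0, st1, st2, st3, st4, st5, st7}.
States satisfying AG EF (b ∧ ¬a): ∅.
st6 is reachable from st0 and violates EF (b ∧ ¬a), so AG fails at st0.
st0 ∉ Sat(AG EF (b ∧ ¬a)).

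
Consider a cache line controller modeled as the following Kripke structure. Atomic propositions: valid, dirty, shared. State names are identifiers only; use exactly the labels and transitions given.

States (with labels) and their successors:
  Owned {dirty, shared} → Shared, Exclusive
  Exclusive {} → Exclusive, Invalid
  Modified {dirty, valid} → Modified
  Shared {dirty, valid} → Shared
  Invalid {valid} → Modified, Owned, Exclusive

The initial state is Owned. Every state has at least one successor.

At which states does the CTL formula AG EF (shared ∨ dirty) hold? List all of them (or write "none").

{Owned, Exclusive, Modified, Shared, Invalid}

States satisfying EF (shared ∨ dirty): {Owned, Exclusive, Modified, Shared, Invalid}.
States satisfying AG EF (shared ∨ dirty): {Owned, Exclusive, Modified, Shared, Invalid}.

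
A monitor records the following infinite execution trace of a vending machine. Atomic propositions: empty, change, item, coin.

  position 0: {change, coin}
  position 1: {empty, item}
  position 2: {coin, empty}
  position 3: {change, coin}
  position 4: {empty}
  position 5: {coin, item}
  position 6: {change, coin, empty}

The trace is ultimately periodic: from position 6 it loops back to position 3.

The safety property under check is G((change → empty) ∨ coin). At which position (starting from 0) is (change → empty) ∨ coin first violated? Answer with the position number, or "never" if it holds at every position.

never

(change → empty) ∨ coin holds at every position 0..6, and those are all the positions the trace ever visits, so the invariant G((change → empty) ∨ coin) is never violated.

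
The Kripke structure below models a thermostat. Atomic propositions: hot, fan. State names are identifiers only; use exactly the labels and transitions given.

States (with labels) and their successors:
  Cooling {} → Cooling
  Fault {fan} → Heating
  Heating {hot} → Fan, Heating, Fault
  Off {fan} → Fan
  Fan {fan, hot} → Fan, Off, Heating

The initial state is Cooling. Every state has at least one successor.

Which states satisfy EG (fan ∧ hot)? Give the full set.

States satisfying fan ∧ hot: {Fan}.
States satisfying EG (fan ∧ hot): {Fan}.

{Fan}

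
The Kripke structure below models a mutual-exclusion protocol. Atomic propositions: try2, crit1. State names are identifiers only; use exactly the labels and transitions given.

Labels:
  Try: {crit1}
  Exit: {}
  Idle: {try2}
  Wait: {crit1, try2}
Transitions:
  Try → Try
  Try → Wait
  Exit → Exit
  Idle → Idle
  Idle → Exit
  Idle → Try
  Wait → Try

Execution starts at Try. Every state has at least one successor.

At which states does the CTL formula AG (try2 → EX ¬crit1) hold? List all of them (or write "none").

{Exit}

States satisfying try2 → EX ¬crit1: {Try, Exit, Idle}.
States satisfying AG (try2 → EX ¬crit1): {Exit}.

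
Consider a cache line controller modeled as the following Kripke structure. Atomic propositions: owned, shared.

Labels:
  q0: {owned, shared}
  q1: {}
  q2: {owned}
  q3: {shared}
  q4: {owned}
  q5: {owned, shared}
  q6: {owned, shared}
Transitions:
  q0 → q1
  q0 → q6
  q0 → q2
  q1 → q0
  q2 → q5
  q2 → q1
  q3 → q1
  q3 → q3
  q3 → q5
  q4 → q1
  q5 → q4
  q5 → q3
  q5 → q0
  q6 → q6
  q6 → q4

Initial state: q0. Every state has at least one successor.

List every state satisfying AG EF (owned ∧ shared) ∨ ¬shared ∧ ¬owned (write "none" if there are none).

{q0, q1, q2, q3, q4, q5, q6}

States satisfying EF (owned ∧ shared): {q0, q1, q2, q3, q4, q5, q6}.
States satisfying AG EF (owned ∧ shared): {q0, q1, q2, q3, q4, q5, q6}.
States satisfying ¬shared: {q1, q2, q4}.
States satisfying ¬owned: {q1, q3}.
States satisfying ¬shared ∧ ¬owned: {q1}.
States satisfying AG EF (owned ∧ shared) ∨ ¬shared ∧ ¬owned: {q0, q1, q2, q3, q4, q5, q6}.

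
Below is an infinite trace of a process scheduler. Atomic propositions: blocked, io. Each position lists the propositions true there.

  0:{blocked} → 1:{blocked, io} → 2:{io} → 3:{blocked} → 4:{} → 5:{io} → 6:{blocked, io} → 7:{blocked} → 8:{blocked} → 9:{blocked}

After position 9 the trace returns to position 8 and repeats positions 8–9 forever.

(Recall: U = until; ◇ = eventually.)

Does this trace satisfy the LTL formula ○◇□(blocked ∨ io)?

The position after 0 is 1; ◇□(blocked ∨ io) is true there.

Holds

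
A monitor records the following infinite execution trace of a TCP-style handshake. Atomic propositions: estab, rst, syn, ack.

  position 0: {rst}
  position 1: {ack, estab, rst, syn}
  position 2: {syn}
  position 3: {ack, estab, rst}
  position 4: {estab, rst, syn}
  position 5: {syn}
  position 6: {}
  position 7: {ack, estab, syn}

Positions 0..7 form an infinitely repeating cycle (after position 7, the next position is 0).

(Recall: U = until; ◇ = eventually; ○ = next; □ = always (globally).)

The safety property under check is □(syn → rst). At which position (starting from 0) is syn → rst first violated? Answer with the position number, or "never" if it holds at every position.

Check syn → rst at each position in order: 0 ✓, 1 ✓.
At position 2 the labels are {syn}, so syn → rst is false there. This is the first violation.

2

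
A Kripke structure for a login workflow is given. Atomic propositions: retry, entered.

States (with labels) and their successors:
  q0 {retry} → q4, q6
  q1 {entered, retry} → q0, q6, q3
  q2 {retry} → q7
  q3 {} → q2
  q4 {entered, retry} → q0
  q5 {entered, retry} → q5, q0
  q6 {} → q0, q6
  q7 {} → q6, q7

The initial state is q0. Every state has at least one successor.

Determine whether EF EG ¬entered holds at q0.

States satisfying EG ¬entered: {q0, q2, q3, q6, q7}.
States satisfying EF EG ¬entered: {q0, q1, q2, q3, q4, q5, q6, q7}.
Some path from q0 reaches a state where EG ¬entered holds.
q0 ∈ Sat(EF EG ¬entered).

Holds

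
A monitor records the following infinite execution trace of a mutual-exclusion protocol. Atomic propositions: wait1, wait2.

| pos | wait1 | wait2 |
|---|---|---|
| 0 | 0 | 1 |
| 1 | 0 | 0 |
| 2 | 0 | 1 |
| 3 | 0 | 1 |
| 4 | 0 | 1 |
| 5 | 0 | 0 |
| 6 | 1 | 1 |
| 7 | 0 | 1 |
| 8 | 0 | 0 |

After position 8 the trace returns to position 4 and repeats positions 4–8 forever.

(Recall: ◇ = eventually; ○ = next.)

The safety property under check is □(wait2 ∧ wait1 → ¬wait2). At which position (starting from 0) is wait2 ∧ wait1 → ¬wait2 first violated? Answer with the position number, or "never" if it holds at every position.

6

Check wait2 ∧ wait1 → ¬wait2 at each position in order: 0 ✓, 1 ✓, 2 ✓, 3 ✓, 4 ✓, 5 ✓.
At position 6 the labels are {wait1, wait2}, so wait2 ∧ wait1 → ¬wait2 is false there. This is the first violation.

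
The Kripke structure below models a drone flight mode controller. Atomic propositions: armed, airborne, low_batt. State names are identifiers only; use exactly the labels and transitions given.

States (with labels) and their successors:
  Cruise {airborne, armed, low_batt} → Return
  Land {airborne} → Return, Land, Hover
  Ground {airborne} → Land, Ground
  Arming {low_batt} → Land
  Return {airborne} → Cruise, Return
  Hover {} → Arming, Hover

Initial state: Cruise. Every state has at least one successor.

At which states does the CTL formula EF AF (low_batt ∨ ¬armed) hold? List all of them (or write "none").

States satisfying AF (low_batt ∨ ¬armed): {Cruise, Land, Ground, Arming, Return, Hover}.
States satisfying EF AF (low_batt ∨ ¬armed): {Cruise, Land, Ground, Arming, Return, Hover}.

{Cruise, Land, Ground, Arming, Return, Hover}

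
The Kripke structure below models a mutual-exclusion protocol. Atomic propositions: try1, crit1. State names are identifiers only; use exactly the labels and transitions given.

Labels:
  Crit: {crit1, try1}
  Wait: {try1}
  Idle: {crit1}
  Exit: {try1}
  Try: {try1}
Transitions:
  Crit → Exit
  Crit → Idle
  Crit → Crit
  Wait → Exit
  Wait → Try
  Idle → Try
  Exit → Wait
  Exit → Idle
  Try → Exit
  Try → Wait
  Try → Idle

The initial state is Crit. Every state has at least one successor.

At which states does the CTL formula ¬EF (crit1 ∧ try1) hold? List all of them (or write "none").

States satisfying crit1 ∧ try1: {Crit}.
States satisfying EF (crit1 ∧ try1): {Crit}.
States satisfying ¬EF (crit1 ∧ try1): {Wait, Idle, Exit, Try}.

{Wait, Idle, Exit, Try}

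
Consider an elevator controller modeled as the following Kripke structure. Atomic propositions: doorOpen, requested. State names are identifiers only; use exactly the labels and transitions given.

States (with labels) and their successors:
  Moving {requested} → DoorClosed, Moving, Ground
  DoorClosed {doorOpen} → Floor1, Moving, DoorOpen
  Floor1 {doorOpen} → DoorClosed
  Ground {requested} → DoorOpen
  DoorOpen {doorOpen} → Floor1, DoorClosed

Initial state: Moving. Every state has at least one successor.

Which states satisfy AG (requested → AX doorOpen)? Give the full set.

none

States satisfying requested → AX doorOpen: {DoorClosed, Floor1, Ground, DoorOpen}.
States satisfying AG (requested → AX doorOpen): ∅.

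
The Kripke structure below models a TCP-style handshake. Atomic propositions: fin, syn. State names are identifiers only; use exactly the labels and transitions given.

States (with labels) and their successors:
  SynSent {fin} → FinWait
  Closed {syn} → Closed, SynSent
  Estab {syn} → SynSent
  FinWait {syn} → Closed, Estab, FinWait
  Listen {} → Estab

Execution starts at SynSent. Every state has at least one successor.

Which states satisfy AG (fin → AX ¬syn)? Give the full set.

States satisfying fin → AX ¬syn: {Closed, Estab, FinWait, Listen}.
States satisfying AG (fin → AX ¬syn): ∅.

none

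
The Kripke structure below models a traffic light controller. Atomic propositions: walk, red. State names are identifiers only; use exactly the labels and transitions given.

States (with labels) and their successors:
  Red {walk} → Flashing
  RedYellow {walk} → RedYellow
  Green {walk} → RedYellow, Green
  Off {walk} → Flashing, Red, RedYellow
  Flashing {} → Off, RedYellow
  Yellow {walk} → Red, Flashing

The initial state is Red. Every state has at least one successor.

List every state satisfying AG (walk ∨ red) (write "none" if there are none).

States satisfying walk ∨ red: {Red, RedYellow, Green, Off, Yellow}.
States satisfying AG (walk ∨ red): {RedYellow, Green}.

{RedYellow, Green}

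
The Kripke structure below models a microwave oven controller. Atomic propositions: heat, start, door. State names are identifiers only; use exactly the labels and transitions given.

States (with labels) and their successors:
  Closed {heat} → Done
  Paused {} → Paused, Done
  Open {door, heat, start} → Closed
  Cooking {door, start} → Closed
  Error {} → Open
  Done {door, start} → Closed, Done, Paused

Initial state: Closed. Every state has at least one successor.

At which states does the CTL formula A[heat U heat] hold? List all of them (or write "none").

States satisfying heat: {Closed, Open}.
States satisfying A[heat U heat]: {Closed, Open}.

{Closed, Open}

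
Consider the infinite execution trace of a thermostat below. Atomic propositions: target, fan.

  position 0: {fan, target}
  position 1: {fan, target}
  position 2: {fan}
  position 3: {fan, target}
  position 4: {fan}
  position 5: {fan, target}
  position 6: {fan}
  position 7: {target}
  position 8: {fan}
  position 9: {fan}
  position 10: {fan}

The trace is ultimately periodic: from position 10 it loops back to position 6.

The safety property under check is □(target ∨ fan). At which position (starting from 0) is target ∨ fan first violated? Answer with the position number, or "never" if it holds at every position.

never

target ∨ fan holds at every position 0..10, and those are all the positions the trace ever visits, so the invariant □(target ∨ fan) is never violated.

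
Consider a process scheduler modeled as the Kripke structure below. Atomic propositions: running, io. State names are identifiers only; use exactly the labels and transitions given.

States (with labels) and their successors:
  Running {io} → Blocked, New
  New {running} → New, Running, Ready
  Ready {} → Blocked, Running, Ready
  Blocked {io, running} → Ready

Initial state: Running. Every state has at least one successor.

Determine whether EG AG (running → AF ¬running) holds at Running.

States satisfying AG (running → AF ¬running): ∅.
States satisfying EG AG (running → AF ¬running): ∅.
No suitable path/successor from Running witnesses the formula.
Running ∉ Sat(EG AG (running → AF ¬running)).

No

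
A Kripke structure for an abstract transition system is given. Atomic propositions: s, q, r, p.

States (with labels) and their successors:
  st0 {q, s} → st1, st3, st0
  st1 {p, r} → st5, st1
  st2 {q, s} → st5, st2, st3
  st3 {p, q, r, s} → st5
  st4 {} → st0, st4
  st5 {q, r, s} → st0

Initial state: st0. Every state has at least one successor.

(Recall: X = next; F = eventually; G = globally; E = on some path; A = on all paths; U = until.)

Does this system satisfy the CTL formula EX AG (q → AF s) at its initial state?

States satisfying AG (q → AF s): {st0, st1, st2, st3, st4, st5}.
States satisfying EX AG (q → AF s): {st0, st1, st2, st3, st4, st5}.
st0 ∈ Sat(EX AG (q → AF s)).

Holds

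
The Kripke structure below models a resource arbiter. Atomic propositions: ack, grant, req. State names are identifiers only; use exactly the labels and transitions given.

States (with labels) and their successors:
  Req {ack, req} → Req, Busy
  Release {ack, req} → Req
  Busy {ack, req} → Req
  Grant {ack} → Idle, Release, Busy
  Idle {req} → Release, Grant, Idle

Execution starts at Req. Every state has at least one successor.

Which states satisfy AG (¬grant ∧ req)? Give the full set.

States satisfying ¬grant ∧ req: {Req, Release, Busy, Idle}.
States satisfying AG (¬grant ∧ req): {Req, Release, Busy}.

{Req, Release, Busy}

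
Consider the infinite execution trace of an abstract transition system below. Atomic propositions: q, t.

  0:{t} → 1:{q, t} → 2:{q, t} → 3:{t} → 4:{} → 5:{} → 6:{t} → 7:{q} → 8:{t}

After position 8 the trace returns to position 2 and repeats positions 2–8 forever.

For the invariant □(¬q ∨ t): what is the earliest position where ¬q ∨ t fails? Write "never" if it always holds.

Check ¬q ∨ t at each position in order: 0 ✓, 1 ✓, 2 ✓, 3 ✓, 4 ✓, 5 ✓, 6 ✓.
At position 7 the labels are {q}, so ¬q ∨ t is false there. This is the first violation.

7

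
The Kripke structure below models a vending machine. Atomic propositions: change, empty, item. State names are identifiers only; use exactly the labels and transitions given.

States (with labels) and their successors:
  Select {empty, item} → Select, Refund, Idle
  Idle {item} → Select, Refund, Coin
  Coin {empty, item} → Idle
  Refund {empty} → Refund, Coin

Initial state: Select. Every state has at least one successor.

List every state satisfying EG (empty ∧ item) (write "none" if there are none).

States satisfying empty ∧ item: {Select, Coin}.
States satisfying EG (empty ∧ item): {Select}.

{Select}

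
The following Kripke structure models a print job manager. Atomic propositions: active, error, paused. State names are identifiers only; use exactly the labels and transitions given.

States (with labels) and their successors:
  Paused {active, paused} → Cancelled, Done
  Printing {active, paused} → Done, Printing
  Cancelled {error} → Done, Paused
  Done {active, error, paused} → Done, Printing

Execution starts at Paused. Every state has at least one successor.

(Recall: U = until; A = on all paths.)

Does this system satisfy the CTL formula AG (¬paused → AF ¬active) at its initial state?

States satisfying ¬paused → AF ¬active: {Paused, Printing, Cancelled, Done}.
States satisfying AG (¬paused → AF ¬active): {Paused, Printing, Cancelled, Done}.
Every state reachable from Paused satisfies ¬paused → AF ¬active.
Paused ∈ Sat(AG (¬paused → AF ¬active)).

Satisfied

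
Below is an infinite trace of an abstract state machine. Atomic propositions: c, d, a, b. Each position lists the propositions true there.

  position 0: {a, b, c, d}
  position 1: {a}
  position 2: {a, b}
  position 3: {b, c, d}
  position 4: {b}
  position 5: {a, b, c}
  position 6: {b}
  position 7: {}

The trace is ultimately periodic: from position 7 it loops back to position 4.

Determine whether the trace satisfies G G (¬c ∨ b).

Satisfied

G (¬c ∨ b) holds at every position 0..7, and those are all positions ever visited, so G G (¬c ∨ b) holds.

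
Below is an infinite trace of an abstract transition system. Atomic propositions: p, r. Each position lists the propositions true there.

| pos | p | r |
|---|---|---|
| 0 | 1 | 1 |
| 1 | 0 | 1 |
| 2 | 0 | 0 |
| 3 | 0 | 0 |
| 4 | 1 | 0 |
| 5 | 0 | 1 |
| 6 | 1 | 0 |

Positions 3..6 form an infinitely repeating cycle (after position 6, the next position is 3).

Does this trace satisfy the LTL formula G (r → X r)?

Does not hold

r → X r must hold at every position from 0 onward. It fails at position 1, so G (r → X r) is false.
Positions where r holds: 0, 1, 5.
Check X r at each: 0→ok, 1→fails, 5→fails.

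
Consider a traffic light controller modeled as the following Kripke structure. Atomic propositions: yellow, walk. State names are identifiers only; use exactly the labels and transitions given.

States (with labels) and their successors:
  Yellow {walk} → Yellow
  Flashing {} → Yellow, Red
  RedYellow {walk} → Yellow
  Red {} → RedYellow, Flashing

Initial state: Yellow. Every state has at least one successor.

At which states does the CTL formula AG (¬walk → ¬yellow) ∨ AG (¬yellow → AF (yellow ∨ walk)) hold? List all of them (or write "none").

States satisfying ¬walk → ¬yellow: {Yellow, Flashing, RedYellow, Red}.
States satisfying AG (¬walk → ¬yellow): {Yellow, Flashing, RedYellow, Red}.
States satisfying ¬yellow → AF (yellow ∨ walk): {Yellow, RedYellow}.
States satisfying AG (¬yellow → AF (yellow ∨ walk)): {Yellow, RedYellow}.
States satisfying AG (¬walk → ¬yellow) ∨ AG (¬yellow → AF (yellow ∨ walk)): {Yellow, Flashing, RedYellow, Red}.

{Yellow, Flashing, RedYellow, Red}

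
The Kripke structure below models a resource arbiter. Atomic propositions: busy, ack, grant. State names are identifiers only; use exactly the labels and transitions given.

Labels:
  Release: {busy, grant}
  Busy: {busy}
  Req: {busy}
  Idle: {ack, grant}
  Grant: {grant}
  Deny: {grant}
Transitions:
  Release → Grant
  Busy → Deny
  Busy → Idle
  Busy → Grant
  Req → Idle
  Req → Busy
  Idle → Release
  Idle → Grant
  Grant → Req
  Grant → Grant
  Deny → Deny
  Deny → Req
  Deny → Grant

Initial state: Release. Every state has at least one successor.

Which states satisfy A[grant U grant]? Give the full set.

States satisfying grant: {Release, Idle, Grant, Deny}.
States satisfying A[grant U grant]: {Release, Idle, Grant, Deny}.

{Release, Idle, Grant, Deny}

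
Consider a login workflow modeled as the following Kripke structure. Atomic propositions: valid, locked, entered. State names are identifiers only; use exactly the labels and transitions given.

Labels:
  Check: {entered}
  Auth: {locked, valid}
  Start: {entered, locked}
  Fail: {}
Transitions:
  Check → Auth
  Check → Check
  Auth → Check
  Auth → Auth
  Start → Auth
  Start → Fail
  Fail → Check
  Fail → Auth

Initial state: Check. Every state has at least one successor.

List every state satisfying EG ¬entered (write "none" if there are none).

States satisfying ¬entered: {Auth, Fail}.
States satisfying EG ¬entered: {Auth, Fail}.

{Auth, Fail}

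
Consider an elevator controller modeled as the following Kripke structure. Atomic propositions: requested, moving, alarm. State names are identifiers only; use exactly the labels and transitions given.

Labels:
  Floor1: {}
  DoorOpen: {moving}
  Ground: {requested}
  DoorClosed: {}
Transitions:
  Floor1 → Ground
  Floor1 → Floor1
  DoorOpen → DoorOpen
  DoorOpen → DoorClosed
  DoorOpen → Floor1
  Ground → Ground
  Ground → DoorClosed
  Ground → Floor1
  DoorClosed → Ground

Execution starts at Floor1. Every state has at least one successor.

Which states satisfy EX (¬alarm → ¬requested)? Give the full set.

States satisfying ¬alarm → ¬requested: {Floor1, DoorOpen, DoorClosed}.
States satisfying EX (¬alarm → ¬requested): {Floor1, DoorOpen, Ground}.

{Floor1, DoorOpen, Ground}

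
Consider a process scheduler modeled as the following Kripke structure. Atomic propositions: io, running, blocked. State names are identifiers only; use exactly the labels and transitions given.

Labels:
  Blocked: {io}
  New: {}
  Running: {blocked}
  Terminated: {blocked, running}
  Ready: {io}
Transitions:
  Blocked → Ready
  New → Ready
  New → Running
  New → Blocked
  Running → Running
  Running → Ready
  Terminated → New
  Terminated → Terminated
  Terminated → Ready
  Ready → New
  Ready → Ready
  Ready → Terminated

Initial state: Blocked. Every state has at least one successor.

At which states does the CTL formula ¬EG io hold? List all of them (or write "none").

{New, Running, Terminated}

States satisfying io: {Blocked, Ready}.
States satisfying EG io: {Blocked, Ready}.
States satisfying ¬EG io: {New, Running, Terminated}.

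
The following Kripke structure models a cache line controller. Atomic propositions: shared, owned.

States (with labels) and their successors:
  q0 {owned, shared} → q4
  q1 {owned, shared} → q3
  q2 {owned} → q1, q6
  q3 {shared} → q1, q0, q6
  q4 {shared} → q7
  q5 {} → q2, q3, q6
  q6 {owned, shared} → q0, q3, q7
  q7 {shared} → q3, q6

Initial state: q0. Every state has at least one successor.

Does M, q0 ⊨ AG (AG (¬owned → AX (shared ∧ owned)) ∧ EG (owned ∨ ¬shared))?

Violated

States satisfying AG (AG (¬owned → AX (shared ∧ owned)) ∧ EG (owned ∨ ¬shared)): ∅.
q0 is reachable from q0 and violates AG (¬owned → AX (shared ∧ owned)) ∧ EG (owned ∨ ¬shared), so AG fails at q0.
q0 ∉ Sat(AG (AG (¬owned → AX (shared ∧ owned)) ∧ EG (owned ∨ ¬shared))).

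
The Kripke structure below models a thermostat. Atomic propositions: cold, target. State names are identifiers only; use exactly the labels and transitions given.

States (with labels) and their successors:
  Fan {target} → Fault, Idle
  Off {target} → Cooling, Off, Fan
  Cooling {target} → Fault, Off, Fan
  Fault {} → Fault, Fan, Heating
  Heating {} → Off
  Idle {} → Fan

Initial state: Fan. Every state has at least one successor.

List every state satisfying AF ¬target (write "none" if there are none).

States satisfying ¬target: {Fault, Heating, Idle}.
States satisfying AF ¬target: {Fan, Fault, Heating, Idle}.

{Fan, Fault, Heating, Idle}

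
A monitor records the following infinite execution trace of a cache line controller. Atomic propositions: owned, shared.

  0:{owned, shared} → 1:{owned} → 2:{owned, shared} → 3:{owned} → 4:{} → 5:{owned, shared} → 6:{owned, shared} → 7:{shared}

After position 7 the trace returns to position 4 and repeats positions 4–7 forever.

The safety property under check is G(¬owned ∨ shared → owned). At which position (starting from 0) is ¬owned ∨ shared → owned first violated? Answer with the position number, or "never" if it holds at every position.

Check ¬owned ∨ shared → owned at each position in order: 0 ✓, 1 ✓, 2 ✓, 3 ✓.
At position 4 the labels are {}, so ¬owned ∨ shared → owned is false there. This is the first violation.

4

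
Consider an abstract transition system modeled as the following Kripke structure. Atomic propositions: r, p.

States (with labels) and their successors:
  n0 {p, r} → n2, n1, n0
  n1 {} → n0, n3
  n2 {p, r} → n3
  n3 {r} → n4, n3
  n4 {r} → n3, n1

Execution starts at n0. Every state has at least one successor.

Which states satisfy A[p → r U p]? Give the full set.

{n0, n2}

States satisfying p → r: {n0, n1, n2, n3, n4}.
States satisfying p: {n0, n2}.
States satisfying A[p → r U p]: {n0, n2}.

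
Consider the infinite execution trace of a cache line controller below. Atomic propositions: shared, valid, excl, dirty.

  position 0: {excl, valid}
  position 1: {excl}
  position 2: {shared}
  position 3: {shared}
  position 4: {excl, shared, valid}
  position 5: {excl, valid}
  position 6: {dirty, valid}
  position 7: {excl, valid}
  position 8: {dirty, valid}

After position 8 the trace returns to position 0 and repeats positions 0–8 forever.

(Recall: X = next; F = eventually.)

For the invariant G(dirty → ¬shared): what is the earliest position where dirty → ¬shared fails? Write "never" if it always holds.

dirty → ¬shared holds at every position 0..8, and those are all the positions the trace ever visits, so the invariant G(dirty → ¬shared) is never violated.

never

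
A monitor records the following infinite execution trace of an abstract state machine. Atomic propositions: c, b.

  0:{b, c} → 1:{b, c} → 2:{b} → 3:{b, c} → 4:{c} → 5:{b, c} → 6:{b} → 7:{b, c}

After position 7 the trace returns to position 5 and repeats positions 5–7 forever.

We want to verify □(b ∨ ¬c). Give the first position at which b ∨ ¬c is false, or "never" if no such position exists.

Check b ∨ ¬c at each position in order: 0 ✓, 1 ✓, 2 ✓, 3 ✓.
At position 4 the labels are {c}, so b ∨ ¬c is false there. This is the first violation.

4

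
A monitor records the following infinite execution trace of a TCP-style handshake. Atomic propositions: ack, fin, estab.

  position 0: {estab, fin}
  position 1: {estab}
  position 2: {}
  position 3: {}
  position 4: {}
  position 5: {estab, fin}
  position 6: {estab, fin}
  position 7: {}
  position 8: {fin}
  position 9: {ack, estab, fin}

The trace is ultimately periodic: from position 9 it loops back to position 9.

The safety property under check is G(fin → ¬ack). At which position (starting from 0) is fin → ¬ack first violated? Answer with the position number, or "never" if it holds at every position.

Check fin → ¬ack at each position in order: 0 ✓, 1 ✓, 2 ✓, 3 ✓, 4 ✓, 5 ✓, 6 ✓, 7 ✓, 8 ✓.
At position 9 the labels are {ack, estab, fin}, so fin → ¬ack is false there. This is the first violation.

9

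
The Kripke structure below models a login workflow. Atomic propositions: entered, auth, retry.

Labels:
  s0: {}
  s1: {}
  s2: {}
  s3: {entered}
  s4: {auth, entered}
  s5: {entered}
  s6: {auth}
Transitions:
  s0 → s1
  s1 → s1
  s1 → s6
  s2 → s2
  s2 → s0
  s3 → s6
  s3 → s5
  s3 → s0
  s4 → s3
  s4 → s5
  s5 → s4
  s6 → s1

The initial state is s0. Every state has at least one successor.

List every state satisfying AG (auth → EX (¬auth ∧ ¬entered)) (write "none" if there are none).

{s0, s1, s2, s6}

States satisfying auth → EX (¬auth ∧ ¬entered): {s0, s1, s2, s3, s5, s6}.
States satisfying AG (auth → EX (¬auth ∧ ¬entered)): {s0, s1, s2, s6}.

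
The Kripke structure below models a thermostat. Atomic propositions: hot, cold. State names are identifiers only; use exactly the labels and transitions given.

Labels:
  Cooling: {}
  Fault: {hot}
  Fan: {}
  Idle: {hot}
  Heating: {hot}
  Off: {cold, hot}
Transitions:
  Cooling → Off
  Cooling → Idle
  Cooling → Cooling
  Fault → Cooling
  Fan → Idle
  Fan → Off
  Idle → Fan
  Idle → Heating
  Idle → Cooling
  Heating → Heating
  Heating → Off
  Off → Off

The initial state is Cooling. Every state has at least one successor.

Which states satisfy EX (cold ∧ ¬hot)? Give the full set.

States satisfying cold ∧ ¬hot: ∅.
States satisfying EX (cold ∧ ¬hot): ∅.

none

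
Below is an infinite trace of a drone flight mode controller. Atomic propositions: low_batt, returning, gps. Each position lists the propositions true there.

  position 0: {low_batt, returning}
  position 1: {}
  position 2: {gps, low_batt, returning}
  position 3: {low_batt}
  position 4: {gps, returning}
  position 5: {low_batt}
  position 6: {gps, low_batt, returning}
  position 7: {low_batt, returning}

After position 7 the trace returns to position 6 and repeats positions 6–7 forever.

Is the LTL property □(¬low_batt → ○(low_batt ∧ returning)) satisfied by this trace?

No

¬low_batt → ○(low_batt ∧ returning) must hold at every position from 0 onward. It fails at position 4, so □(¬low_batt → ○(low_batt ∧ returning)) is false.
Positions where ¬low_batt holds: 1, 4.
Check ○(low_batt ∧ returning) at each: 1→ok, 4→fails.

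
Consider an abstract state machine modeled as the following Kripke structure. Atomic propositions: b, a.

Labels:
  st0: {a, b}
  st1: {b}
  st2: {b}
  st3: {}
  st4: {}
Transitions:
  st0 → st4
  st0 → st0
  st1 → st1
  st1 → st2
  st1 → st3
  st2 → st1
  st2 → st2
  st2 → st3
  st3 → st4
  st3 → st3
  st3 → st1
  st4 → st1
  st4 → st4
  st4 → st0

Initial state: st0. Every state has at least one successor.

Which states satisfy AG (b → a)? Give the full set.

States satisfying b → a: {st0, st3, st4}.
States satisfying AG (b → a): ∅.

none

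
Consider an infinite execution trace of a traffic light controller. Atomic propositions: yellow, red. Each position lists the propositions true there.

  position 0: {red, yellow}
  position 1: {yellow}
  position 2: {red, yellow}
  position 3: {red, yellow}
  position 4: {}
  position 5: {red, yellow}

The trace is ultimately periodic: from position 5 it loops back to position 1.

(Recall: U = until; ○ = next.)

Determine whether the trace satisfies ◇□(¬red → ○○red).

□(¬red → ○○red) is false at every position 0..5, so it never becomes true and ◇□(¬red → ○○red) fails.

Does not hold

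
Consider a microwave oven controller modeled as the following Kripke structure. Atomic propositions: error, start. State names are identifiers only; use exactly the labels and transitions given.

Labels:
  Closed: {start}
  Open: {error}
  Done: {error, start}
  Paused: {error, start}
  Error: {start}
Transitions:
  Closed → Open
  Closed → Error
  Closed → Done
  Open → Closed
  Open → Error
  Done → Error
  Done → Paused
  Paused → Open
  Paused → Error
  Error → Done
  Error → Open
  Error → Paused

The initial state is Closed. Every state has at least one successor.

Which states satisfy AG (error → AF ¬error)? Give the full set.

States satisfying error → AF ¬error: {Closed, Open, Done, Paused, Error}.
States satisfying AG (error → AF ¬error): {Closed, Open, Done, Paused, Error}.

{Closed, Open, Done, Paused, Error}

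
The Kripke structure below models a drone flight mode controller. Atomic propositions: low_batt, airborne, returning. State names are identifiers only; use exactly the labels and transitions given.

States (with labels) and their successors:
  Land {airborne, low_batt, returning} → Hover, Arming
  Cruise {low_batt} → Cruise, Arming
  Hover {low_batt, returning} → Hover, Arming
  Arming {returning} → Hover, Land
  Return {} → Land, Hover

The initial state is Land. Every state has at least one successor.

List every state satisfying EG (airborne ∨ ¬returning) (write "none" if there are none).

States satisfying airborne ∨ ¬returning: {Land, Cruise, Return}.
States satisfying EG (airborne ∨ ¬returning): {Cruise}.

{Cruise}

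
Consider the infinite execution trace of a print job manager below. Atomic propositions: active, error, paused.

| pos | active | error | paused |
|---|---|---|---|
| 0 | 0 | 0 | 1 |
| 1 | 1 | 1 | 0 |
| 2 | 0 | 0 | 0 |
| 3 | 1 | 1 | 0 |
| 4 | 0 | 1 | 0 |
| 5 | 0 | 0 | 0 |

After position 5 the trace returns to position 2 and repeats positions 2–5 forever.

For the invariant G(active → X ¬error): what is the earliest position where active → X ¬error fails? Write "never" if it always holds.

Check active → X ¬error at each position in order: 0 ✓, 1 ✓, 2 ✓.
At position 3 the labels are {active, error} and the next position 4 has {error}, so active → X ¬error is false there. This is the first violation.

3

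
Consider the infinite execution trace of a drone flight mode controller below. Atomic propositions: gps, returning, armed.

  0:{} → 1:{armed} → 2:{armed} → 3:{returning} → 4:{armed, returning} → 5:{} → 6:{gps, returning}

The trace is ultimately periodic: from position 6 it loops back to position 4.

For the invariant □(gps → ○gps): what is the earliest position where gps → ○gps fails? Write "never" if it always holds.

Check gps → ○gps at each position in order: 0 ✓, 1 ✓, 2 ✓, 3 ✓, 4 ✓, 5 ✓.
At position 6 the labels are {gps, returning} and the next position 4 has {armed, returning}, so gps → ○gps is false there. This is the first violation.

6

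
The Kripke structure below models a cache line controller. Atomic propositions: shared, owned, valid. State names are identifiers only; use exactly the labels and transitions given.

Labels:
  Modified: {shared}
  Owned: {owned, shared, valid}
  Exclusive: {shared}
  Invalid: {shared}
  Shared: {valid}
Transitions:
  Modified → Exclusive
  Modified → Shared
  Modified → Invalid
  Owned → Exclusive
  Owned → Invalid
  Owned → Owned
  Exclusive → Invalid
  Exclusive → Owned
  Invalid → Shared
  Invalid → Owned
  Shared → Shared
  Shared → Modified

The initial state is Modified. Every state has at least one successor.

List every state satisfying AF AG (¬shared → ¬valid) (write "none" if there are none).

States satisfying AG (¬shared → ¬valid): ∅.
States satisfying AF AG (¬shared → ¬valid): ∅.

none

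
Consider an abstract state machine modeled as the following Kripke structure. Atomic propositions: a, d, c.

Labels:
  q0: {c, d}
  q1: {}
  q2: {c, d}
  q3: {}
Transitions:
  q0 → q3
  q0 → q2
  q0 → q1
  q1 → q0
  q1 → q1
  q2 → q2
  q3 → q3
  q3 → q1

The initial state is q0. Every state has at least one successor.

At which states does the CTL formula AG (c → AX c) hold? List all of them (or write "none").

{q2}

States satisfying c → AX c: {q1, q2, q3}.
States satisfying AG (c → AX c): {q2}.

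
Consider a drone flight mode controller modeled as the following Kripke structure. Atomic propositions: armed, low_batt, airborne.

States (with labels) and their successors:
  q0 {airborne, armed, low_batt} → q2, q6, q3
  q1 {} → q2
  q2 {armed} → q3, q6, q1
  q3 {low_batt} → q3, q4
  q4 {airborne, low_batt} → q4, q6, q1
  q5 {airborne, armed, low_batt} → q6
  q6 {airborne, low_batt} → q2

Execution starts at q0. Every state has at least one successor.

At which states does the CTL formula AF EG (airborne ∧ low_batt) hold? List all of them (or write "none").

States satisfying EG (airborne ∧ low_batt): {q4}.
States satisfying AF EG (airborne ∧ low_batt): {q4}.

{q4}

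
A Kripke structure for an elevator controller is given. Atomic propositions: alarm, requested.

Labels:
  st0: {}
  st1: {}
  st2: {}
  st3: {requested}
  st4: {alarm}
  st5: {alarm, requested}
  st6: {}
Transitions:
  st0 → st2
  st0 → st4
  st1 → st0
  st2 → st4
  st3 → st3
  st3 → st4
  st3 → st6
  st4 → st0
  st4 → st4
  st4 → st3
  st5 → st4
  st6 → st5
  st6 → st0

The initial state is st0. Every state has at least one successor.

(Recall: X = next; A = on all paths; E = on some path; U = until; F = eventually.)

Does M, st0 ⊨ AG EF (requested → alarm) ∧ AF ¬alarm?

States satisfying EF (requested → alarm): {st0, st1, st2, st3, st4, st5, st6}.
States satisfying AG EF (requested → alarm): {st0, st1, st2, st3, st4, st5, st6}.
States satisfying ¬alarm: {st0, st1, st2, st3, st6}.
States satisfying AF ¬alarm: {st0, st1, st2, st3, st6}.
States satisfying AG EF (requested → alarm) ∧ AF ¬alarm: {st0, st1, st2, st3, st6}.
st0 ∈ Sat(AG EF (requested → alarm) ∧ AF ¬alarm).

Holds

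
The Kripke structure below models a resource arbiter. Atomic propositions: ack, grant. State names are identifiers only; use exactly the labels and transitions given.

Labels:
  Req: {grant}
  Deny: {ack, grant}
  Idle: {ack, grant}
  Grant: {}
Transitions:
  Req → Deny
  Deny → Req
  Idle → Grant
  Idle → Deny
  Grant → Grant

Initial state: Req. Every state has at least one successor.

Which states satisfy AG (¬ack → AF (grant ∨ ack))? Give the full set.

{Req, Deny}

States satisfying ¬ack → AF (grant ∨ ack): {Req, Deny, Idle}.
States satisfying AG (¬ack → AF (grant ∨ ack)): {Req, Deny}.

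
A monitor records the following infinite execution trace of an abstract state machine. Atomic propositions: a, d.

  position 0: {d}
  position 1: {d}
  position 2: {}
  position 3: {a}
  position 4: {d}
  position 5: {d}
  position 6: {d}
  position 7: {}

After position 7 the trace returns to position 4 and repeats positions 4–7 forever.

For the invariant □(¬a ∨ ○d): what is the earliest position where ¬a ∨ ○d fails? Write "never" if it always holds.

¬a ∨ ○d holds at every position 0..7, and those are all the positions the trace ever visits, so the invariant □(¬a ∨ ○d) is never violated.

never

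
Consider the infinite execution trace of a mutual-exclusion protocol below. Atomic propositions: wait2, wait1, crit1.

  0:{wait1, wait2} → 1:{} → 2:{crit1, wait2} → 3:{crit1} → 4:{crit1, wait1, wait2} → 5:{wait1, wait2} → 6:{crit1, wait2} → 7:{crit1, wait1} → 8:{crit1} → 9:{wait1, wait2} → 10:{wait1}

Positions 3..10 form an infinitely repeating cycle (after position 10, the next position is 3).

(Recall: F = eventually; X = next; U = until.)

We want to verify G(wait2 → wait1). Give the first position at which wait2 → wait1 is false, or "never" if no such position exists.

Check wait2 → wait1 at each position in order: 0 ✓, 1 ✓.
At position 2 the labels are {crit1, wait2}, so wait2 → wait1 is false there. This is the first violation.

2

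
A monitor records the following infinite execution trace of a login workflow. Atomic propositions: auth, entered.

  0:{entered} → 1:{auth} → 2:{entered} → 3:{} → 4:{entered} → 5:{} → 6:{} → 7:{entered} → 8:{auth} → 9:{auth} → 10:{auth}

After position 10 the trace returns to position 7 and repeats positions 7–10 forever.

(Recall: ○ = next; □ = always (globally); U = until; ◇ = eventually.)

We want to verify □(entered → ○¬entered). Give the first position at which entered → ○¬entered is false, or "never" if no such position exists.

entered → ○¬entered holds at every position 0..10, and those are all the positions the trace ever visits, so the invariant □(entered → ○¬entered) is never violated.

never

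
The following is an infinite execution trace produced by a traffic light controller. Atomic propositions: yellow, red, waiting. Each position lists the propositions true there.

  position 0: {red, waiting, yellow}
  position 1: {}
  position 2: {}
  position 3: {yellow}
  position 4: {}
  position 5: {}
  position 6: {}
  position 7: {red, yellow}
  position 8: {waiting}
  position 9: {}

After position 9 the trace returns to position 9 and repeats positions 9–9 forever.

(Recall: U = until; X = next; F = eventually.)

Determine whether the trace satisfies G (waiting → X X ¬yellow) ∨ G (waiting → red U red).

waiting → X X ¬yellow holds at every position 0..9, and those are all positions ever visited, so G (waiting → X X ¬yellow) holds.
Positions where waiting holds: 0, 8.
Check X X ¬yellow at each: 0→ok, 8→ok.
waiting → red U red must hold at every position from 0 onward. It fails at position 8, so G (waiting → red U red) is false.
Positions where waiting holds: 0, 8.
Check red U red at each: 0→ok, 8→fails.
At position 0: G (waiting → X X ¬yellow) is true; G (waiting → red U red) is false; so G (waiting → X X ¬yellow) ∨ G (waiting → red U red) is true.

Holds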